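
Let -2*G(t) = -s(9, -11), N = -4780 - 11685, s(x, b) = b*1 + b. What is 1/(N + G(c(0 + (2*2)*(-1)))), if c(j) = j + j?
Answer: -1/16476 ≈ -6.0694e-5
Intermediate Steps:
c(j) = 2*j
s(x, b) = 2*b (s(x, b) = b + b = 2*b)
N = -16465
G(t) = -11 (G(t) = -(-1)*2*(-11)/2 = -(-1)*(-22)/2 = -½*22 = -11)
1/(N + G(c(0 + (2*2)*(-1)))) = 1/(-16465 - 11) = 1/(-16476) = -1/16476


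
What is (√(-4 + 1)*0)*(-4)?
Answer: 0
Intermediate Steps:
(√(-4 + 1)*0)*(-4) = (√(-3)*0)*(-4) = ((I*√3)*0)*(-4) = 0*(-4) = 0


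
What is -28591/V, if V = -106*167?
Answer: 28591/17702 ≈ 1.6151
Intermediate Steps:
V = -17702
-28591/V = -28591/(-17702) = -28591*(-1/17702) = 28591/17702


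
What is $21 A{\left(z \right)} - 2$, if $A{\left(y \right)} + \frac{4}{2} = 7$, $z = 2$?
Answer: $103$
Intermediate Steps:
$A{\left(y \right)} = 5$ ($A{\left(y \right)} = -2 + 7 = 5$)
$21 A{\left(z \right)} - 2 = 21 \cdot 5 - 2 = 105 - 2 = 103$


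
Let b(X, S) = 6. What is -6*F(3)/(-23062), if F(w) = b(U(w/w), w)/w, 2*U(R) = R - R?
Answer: 6/11531 ≈ 0.00052034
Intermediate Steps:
U(R) = 0 (U(R) = (R - R)/2 = (½)*0 = 0)
F(w) = 6/w
-6*F(3)/(-23062) = -36/3/(-23062) = -36/3*(-1/23062) = -6*2*(-1/23062) = -12*(-1/23062) = 6/11531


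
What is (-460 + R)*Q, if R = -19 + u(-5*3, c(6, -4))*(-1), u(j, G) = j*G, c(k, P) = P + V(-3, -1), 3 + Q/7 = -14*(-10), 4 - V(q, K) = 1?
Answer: -473746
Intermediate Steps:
V(q, K) = 3 (V(q, K) = 4 - 1*1 = 4 - 1 = 3)
Q = 959 (Q = -21 + 7*(-14*(-10)) = -21 + 7*140 = -21 + 980 = 959)
c(k, P) = 3 + P (c(k, P) = P + 3 = 3 + P)
u(j, G) = G*j
R = -34 (R = -19 + ((3 - 4)*(-5*3))*(-1) = -19 - 1*(-15)*(-1) = -19 + 15*(-1) = -19 - 15 = -34)
(-460 + R)*Q = (-460 - 34)*959 = -494*959 = -473746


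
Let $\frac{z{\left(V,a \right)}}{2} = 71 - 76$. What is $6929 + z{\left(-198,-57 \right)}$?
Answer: $6919$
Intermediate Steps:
$z{\left(V,a \right)} = -10$ ($z{\left(V,a \right)} = 2 \left(71 - 76\right) = 2 \left(-5\right) = -10$)
$6929 + z{\left(-198,-57 \right)} = 6929 - 10 = 6919$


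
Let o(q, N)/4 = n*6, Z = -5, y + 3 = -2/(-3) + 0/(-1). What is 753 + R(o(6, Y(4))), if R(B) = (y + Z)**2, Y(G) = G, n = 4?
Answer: 7261/9 ≈ 806.78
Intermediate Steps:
y = -7/3 (y = -3 + (-2/(-3) + 0/(-1)) = -3 + (-2*(-1/3) + 0*(-1)) = -3 + (2/3 + 0) = -3 + 2/3 = -7/3 ≈ -2.3333)
o(q, N) = 96 (o(q, N) = 4*(4*6) = 4*24 = 96)
R(B) = 484/9 (R(B) = (-7/3 - 5)**2 = (-22/3)**2 = 484/9)
753 + R(o(6, Y(4))) = 753 + 484/9 = 7261/9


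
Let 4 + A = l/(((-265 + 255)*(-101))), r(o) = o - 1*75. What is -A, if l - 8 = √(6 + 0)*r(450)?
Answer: 2016/505 - 75*√6/202 ≈ 3.0826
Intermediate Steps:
r(o) = -75 + o (r(o) = o - 75 = -75 + o)
l = 8 + 375*√6 (l = 8 + √(6 + 0)*(-75 + 450) = 8 + √6*375 = 8 + 375*√6 ≈ 926.56)
A = -2016/505 + 75*√6/202 (A = -4 + (8 + 375*√6)/(((-265 + 255)*(-101))) = -4 + (8 + 375*√6)/((-10*(-101))) = -4 + (8 + 375*√6)/1010 = -4 + (8 + 375*√6)*(1/1010) = -4 + (4/505 + 75*√6/202) = -2016/505 + 75*√6/202 ≈ -3.0826)
-A = -(-2016/505 + 75*√6/202) = 2016/505 - 75*√6/202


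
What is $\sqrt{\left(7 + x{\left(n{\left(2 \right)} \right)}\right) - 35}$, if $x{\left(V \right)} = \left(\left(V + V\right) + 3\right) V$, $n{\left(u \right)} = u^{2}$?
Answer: $4$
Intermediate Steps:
$x{\left(V \right)} = V \left(3 + 2 V\right)$ ($x{\left(V \right)} = \left(2 V + 3\right) V = \left(3 + 2 V\right) V = V \left(3 + 2 V\right)$)
$\sqrt{\left(7 + x{\left(n{\left(2 \right)} \right)}\right) - 35} = \sqrt{\left(7 + 2^{2} \left(3 + 2 \cdot 2^{2}\right)\right) - 35} = \sqrt{\left(7 + 4 \left(3 + 2 \cdot 4\right)\right) - 35} = \sqrt{\left(7 + 4 \left(3 + 8\right)\right) - 35} = \sqrt{\left(7 + 4 \cdot 11\right) - 35} = \sqrt{\left(7 + 44\right) - 35} = \sqrt{51 - 35} = \sqrt{16} = 4$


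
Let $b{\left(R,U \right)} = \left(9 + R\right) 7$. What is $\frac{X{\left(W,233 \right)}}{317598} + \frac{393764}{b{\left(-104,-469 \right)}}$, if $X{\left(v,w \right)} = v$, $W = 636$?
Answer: $- \frac{2977577046}{5028635} \approx -592.12$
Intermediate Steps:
$b{\left(R,U \right)} = 63 + 7 R$
$\frac{X{\left(W,233 \right)}}{317598} + \frac{393764}{b{\left(-104,-469 \right)}} = \frac{636}{317598} + \frac{393764}{63 + 7 \left(-104\right)} = 636 \cdot \frac{1}{317598} + \frac{393764}{63 - 728} = \frac{106}{52933} + \frac{393764}{-665} = \frac{106}{52933} + 393764 \left(- \frac{1}{665}\right) = \frac{106}{52933} - \frac{56252}{95} = - \frac{2977577046}{5028635}$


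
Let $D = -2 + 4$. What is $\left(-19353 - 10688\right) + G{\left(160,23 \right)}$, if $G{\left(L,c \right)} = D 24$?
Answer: $-29993$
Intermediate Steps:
$D = 2$
$G{\left(L,c \right)} = 48$ ($G{\left(L,c \right)} = 2 \cdot 24 = 48$)
$\left(-19353 - 10688\right) + G{\left(160,23 \right)} = \left(-19353 - 10688\right) + 48 = -30041 + 48 = -29993$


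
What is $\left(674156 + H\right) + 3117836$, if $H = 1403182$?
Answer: $5195174$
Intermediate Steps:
$\left(674156 + H\right) + 3117836 = \left(674156 + 1403182\right) + 3117836 = 2077338 + 3117836 = 5195174$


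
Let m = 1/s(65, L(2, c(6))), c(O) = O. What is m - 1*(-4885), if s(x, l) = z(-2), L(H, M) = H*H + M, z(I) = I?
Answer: 9769/2 ≈ 4884.5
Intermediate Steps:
L(H, M) = M + H² (L(H, M) = H² + M = M + H²)
s(x, l) = -2
m = -½ (m = 1/(-2) = -½ ≈ -0.50000)
m - 1*(-4885) = -½ - 1*(-4885) = -½ + 4885 = 9769/2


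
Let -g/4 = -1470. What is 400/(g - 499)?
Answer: 400/5381 ≈ 0.074336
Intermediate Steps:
g = 5880 (g = -4*(-1470) = 5880)
400/(g - 499) = 400/(5880 - 499) = 400/5381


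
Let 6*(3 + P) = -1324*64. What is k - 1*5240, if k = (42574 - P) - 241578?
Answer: -570355/3 ≈ -1.9012e+5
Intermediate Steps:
P = -42377/3 (P = -3 + (-1324*64)/6 = -3 + (⅙)*(-84736) = -3 - 42368/3 = -42377/3 ≈ -14126.)
k = -554635/3 (k = (42574 - 1*(-42377/3)) - 241578 = (42574 + 42377/3) - 241578 = 170099/3 - 241578 = -554635/3 ≈ -1.8488e+5)
k - 1*5240 = -554635/3 - 1*5240 = -554635/3 - 5240 = -570355/3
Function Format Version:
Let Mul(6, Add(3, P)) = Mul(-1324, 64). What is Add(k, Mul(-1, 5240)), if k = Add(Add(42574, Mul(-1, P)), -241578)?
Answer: Rational(-570355, 3) ≈ -1.9012e+5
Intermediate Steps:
P = Rational(-42377, 3) (P = Add(-3, Mul(Rational(1, 6), Mul(-1324, 64))) = Add(-3, Mul(Rational(1, 6), -84736)) = Add(-3, Rational(-42368, 3)) = Rational(-42377, 3) ≈ -14126.)
k = Rational(-554635, 3) (k = Add(Add(42574, Mul(-1, Rational(-42377, 3))), -241578) = Add(Add(42574, Rational(42377, 3)), -241578) = Add(Rational(170099, 3), -241578) = Rational(-554635, 3) ≈ -1.8488e+5)
Add(k, Mul(-1, 5240)) = Add(Rational(-554635, 3), Mul(-1, 5240)) = Add(Rational(-554635, 3), -5240) = Rational(-570355, 3)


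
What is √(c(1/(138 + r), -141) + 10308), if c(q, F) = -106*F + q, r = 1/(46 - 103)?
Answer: √12910479855/715 ≈ 158.92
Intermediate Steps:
r = -1/57 (r = 1/(-57) = -1/57 ≈ -0.017544)
c(q, F) = q - 106*F
√(c(1/(138 + r), -141) + 10308) = √((1/(138 - 1/57) - 106*(-141)) + 10308) = √((1/(7865/57) + 14946) + 10308) = √((57/7865 + 14946) + 10308) = √(117550347/7865 + 10308) = √(198622767/7865) = √12910479855/715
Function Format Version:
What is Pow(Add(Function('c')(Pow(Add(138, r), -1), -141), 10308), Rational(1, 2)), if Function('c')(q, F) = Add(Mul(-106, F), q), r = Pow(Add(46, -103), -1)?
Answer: Mul(Rational(1, 715), Pow(12910479855, Rational(1, 2))) ≈ 158.92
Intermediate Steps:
r = Rational(-1, 57) (r = Pow(-57, -1) = Rational(-1, 57) ≈ -0.017544)
Function('c')(q, F) = Add(q, Mul(-106, F))
Pow(Add(Function('c')(Pow(Add(138, r), -1), -141), 10308), Rational(1, 2)) = Pow(Add(Add(Pow(Add(138, Rational(-1, 57)), -1), Mul(-106, -141)), 10308), Rational(1, 2)) = Pow(Add(Add(Pow(Rational(7865, 57), -1), 14946), 10308), Rational(1, 2)) = Pow(Add(Add(Rational(57, 7865), 14946), 10308), Rational(1, 2)) = Pow(Add(Rational(117550347, 7865), 10308), Rational(1, 2)) = Pow(Rational(198622767, 7865), Rational(1, 2)) = Mul(Rational(1, 715), Pow(12910479855, Rational(1, 2)))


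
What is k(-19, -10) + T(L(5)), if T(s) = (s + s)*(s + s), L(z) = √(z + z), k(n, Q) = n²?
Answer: 401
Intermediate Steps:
L(z) = √2*√z (L(z) = √(2*z) = √2*√z)
T(s) = 4*s² (T(s) = (2*s)*(2*s) = 4*s²)
k(-19, -10) + T(L(5)) = (-19)² + 4*(√2*√5)² = 361 + 4*(√10)² = 361 + 4*10 = 361 + 40 = 401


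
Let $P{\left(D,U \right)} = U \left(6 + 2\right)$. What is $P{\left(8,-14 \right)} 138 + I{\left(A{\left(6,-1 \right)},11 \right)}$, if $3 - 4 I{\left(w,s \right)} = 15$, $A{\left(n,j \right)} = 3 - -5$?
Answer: $-15459$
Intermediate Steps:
$A{\left(n,j \right)} = 8$ ($A{\left(n,j \right)} = 3 + 5 = 8$)
$I{\left(w,s \right)} = -3$ ($I{\left(w,s \right)} = \frac{3}{4} - \frac{15}{4} = -3$)
$P{\left(D,U \right)} = 8 U$ ($P{\left(D,U \right)} = U 8 = 8 U$)
$P{\left(8,-14 \right)} 138 + I{\left(A{\left(6,-1 \right)},11 \right)} = 8 \left(-14\right) 138 - 3 = \left(-112\right) 138 - 3 = -15456 - 3 = -15459$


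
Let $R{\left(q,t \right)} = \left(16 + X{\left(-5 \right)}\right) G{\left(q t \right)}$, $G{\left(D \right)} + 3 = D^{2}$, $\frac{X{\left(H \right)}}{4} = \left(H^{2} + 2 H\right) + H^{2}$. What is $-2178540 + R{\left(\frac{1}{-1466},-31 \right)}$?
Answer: $- \frac{1170789224368}{537289} \approx -2.1791 \cdot 10^{6}$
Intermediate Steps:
$X{\left(H \right)} = 8 H + 8 H^{2}$ ($X{\left(H \right)} = 4 \left(\left(H^{2} + 2 H\right) + H^{2}\right) = 4 \left(2 H + 2 H^{2}\right) = 8 H + 8 H^{2}$)
$G{\left(D \right)} = -3 + D^{2}$
$R{\left(q,t \right)} = -528 + 176 q^{2} t^{2}$ ($R{\left(q,t \right)} = \left(16 + 8 \left(-5\right) \left(1 - 5\right)\right) \left(-3 + \left(q t\right)^{2}\right) = \left(16 + 8 \left(-5\right) \left(-4\right)\right) \left(-3 + q^{2} t^{2}\right) = \left(16 + 160\right) \left(-3 + q^{2} t^{2}\right) = 176 \left(-3 + q^{2} t^{2}\right) = -528 + 176 q^{2} t^{2}$)
$-2178540 + R{\left(\frac{1}{-1466},-31 \right)} = -2178540 - \left(528 - 176 \left(\frac{1}{-1466}\right)^{2} \left(-31\right)^{2}\right) = -2178540 - \left(528 - 176 \left(- \frac{1}{1466}\right)^{2} \cdot 961\right) = -2178540 - \left(528 - \frac{42284}{537289}\right) = -2178540 + \left(-528 + \frac{42284}{537289}\right) = -2178540 - \frac{283646308}{537289} = - \frac{1170789224368}{537289}$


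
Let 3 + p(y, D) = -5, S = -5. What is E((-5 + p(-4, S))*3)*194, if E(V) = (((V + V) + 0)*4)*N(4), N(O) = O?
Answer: -242112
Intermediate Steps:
p(y, D) = -8 (p(y, D) = -3 - 5 = -8)
E(V) = 32*V (E(V) = (((V + V) + 0)*4)*4 = ((2*V + 0)*4)*4 = ((2*V)*4)*4 = (8*V)*4 = 32*V)
E((-5 + p(-4, S))*3)*194 = (32*((-5 - 8)*3))*194 = (32*(-13*3))*194 = (32*(-39))*194 = -1248*194 = -242112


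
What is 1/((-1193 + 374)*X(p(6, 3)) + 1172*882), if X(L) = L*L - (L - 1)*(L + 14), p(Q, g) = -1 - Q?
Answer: 1/947709 ≈ 1.0552e-6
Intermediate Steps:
X(L) = L² - (-1 + L)*(14 + L)
1/((-1193 + 374)*X(p(6, 3)) + 1172*882) = 1/((-1193 + 374)*(14 - 13*(-1 - 1*6)) + 1172*882) = 1/(-819*(14 - 13*(-1 - 6)) + 1033704) = 1/(-819*(14 - 13*(-7)) + 1033704) = 1/(-819*(14 + 91) + 1033704) = 1/(-819*105 + 1033704) = 1/(-85995 + 1033704) = 1/947709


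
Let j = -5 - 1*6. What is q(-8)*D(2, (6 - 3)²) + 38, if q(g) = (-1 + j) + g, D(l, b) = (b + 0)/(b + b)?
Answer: 28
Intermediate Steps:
j = -11 (j = -5 - 6 = -11)
D(l, b) = ½ (D(l, b) = b/((2*b)) = b*(1/(2*b)) = ½)
q(g) = -12 + g (q(g) = (-1 - 11) + g = -12 + g)
q(-8)*D(2, (6 - 3)²) + 38 = (-12 - 8)*(½) + 38 = -20*½ + 38 = -10 + 38 = 28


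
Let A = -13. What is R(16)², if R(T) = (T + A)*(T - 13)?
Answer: 81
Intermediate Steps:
R(T) = (-13 + T)² (R(T) = (T - 13)*(T - 13) = (-13 + T)*(-13 + T) = (-13 + T)²)
R(16)² = (169 + 16² - 26*16)² = (169 + 256 - 416)² = 9² = 81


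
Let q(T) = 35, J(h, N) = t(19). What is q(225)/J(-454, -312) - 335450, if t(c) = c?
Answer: -6373515/19 ≈ -3.3545e+5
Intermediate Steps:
J(h, N) = 19
q(225)/J(-454, -312) - 335450 = 35/19 - 335450 = -6373515/19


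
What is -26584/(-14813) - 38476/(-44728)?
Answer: 439748535/165638966 ≈ 2.6549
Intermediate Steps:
-26584/(-14813) - 38476/(-44728) = -26584*(-1/14813) - 38476*(-1/44728) = 26584/14813 + 9619/11182 = 439748535/165638966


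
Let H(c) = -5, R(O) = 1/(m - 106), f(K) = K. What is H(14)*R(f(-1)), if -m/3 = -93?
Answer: -5/173 ≈ -0.028902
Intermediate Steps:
m = 279 (m = -3*(-93) = 279)
R(O) = 1/173 (R(O) = 1/(279 - 106) = 1/173)
H(14)*R(f(-1)) = -5*1/173 = -5/173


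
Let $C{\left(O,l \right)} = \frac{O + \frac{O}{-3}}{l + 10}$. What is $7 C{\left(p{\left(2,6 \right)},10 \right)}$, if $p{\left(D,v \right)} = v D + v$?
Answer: $\frac{21}{5} \approx 4.2$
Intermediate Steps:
$p{\left(D,v \right)} = v + D v$ ($p{\left(D,v \right)} = D v + v = v + D v$)
$C{\left(O,l \right)} = \frac{2 O}{3 \left(10 + l\right)}$ ($C{\left(O,l \right)} = \frac{O + O \left(- \frac{1}{3}\right)}{10 + l} = \frac{O - \frac{O}{3}}{10 + l} = \frac{\frac{2}{3} O}{10 + l} = \frac{2 O}{3 \left(10 + l\right)}$)
$7 C{\left(p{\left(2,6 \right)},10 \right)} = 7 \frac{2 \cdot 6 \left(1 + 2\right)}{3 \left(10 + 10\right)} = 7 \frac{2 \cdot 6 \cdot 3}{3 \cdot 20} = 7 \cdot \frac{2}{3} \cdot 18 \cdot \frac{1}{20} = 7 \cdot \frac{3}{5} = \frac{21}{5}$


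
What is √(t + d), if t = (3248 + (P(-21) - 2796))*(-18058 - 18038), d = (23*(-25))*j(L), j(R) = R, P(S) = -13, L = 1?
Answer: I*√15846719 ≈ 3980.8*I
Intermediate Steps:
d = -575 (d = (23*(-25))*1 = -575*1 = -575)
t = -15846144 (t = (3248 + (-13 - 2796))*(-18058 - 18038) = (3248 - 2809)*(-36096) = 439*(-36096) = -15846144)
√(t + d) = √(-15846144 - 575) = √(-15846719) = I*√15846719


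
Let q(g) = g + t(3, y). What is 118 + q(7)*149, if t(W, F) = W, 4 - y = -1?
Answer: 1608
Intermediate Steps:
y = 5 (y = 4 - 1*(-1) = 4 + 1 = 5)
q(g) = 3 + g (q(g) = g + 3 = 3 + g)
118 + q(7)*149 = 118 + (3 + 7)*149 = 118 + 10*149 = 118 + 1490 = 1608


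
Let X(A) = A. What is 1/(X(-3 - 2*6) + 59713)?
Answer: 1/59698 ≈ 1.6751e-5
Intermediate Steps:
1/(X(-3 - 2*6) + 59713) = 1/((-3 - 2*6) + 59713) = 1/((-3 - 12) + 59713) = 1/(-15 + 59713) = 1/59698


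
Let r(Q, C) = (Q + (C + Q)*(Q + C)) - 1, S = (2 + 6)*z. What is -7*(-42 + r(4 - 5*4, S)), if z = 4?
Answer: -1379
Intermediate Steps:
S = 32 (S = (2 + 6)*4 = 8*4 = 32)
r(Q, C) = -1 + Q + (C + Q)² (r(Q, C) = (Q + (C + Q)*(C + Q)) - 1 = (Q + (C + Q)²) - 1 = -1 + Q + (C + Q)²)
-7*(-42 + r(4 - 5*4, S)) = -7*(-42 + (-1 + (4 - 5*4) + (32 + (4 - 5*4))²)) = -7*(-42 + (-1 + (4 - 20) + (32 + (4 - 20))²)) = -7*(-42 + (-1 - 16 + (32 - 16)²)) = -7*(-42 + (-1 - 16 + 16²)) = -7*(-42 + (-1 - 16 + 256)) = -7*(-42 + 239) = -7*197 = -1379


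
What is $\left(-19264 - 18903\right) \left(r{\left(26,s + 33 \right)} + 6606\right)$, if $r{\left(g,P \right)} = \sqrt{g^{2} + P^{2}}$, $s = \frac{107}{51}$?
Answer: $-252131202 - \frac{76334 \sqrt{1240594}}{51} \approx -2.538 \cdot 10^{8}$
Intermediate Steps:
$s = \frac{107}{51}$ ($s = 107 \cdot \frac{1}{51} = \frac{107}{51} \approx 2.098$)
$r{\left(g,P \right)} = \sqrt{P^{2} + g^{2}}$
$\left(-19264 - 18903\right) \left(r{\left(26,s + 33 \right)} + 6606\right) = \left(-19264 - 18903\right) \left(\sqrt{\left(\frac{107}{51} + 33\right)^{2} + 26^{2}} + 6606\right) = - 38167 \left(\sqrt{\left(\frac{1790}{51}\right)^{2} + 676} + 6606\right) = - 38167 \left(\sqrt{\frac{3204100}{2601} + 676} + 6606\right) = - 38167 \left(\sqrt{\frac{4962376}{2601}} + 6606\right) = - 38167 \left(\frac{2 \sqrt{1240594}}{51} + 6606\right) = - 38167 \left(6606 + \frac{2 \sqrt{1240594}}{51}\right) = -252131202 - \frac{76334 \sqrt{1240594}}{51}$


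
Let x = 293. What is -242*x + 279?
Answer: -70627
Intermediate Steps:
-242*x + 279 = -242*293 + 279 = -70906 + 279 = -70627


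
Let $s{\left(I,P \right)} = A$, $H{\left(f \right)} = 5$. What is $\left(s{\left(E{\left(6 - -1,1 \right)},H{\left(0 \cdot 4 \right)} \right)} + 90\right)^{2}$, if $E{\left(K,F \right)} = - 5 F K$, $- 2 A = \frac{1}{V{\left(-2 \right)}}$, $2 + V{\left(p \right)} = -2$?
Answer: $\frac{519841}{64} \approx 8122.5$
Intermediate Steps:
$V{\left(p \right)} = -4$ ($V{\left(p \right)} = -2 - 2 = -4$)
$A = \frac{1}{8}$ ($A = - \frac{1}{2 \left(-4\right)} = \left(- \frac{1}{2}\right) \left(- \frac{1}{4}\right) = \frac{1}{8} \approx 0.125$)
$E{\left(K,F \right)} = - 5 F K$
$s{\left(I,P \right)} = \frac{1}{8}$
$\left(s{\left(E{\left(6 - -1,1 \right)},H{\left(0 \cdot 4 \right)} \right)} + 90\right)^{2} = \left(\frac{1}{8} + 90\right)^{2} = \left(\frac{721}{8}\right)^{2} = \frac{519841}{64}$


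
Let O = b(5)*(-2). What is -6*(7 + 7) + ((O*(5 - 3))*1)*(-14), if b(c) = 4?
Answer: 140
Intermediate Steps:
O = -8 (O = 4*(-2) = -8)
-6*(7 + 7) + ((O*(5 - 3))*1)*(-14) = -6*(7 + 7) + (-8*(5 - 3)*1)*(-14) = -6*14 + (-8*2*1)*(-14) = -84 - 16*1*(-14) = -84 - 16*(-14) = -84 + 224 = 140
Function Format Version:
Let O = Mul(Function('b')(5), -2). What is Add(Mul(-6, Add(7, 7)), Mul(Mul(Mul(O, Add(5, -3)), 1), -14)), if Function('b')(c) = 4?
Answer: 140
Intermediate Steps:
O = -8 (O = Mul(4, -2) = -8)
Add(Mul(-6, Add(7, 7)), Mul(Mul(Mul(O, Add(5, -3)), 1), -14)) = Add(Mul(-6, Add(7, 7)), Mul(Mul(Mul(-8, Add(5, -3)), 1), -14)) = Add(Mul(-6, 14), Mul(Mul(Mul(-8, 2), 1), -14)) = Add(-84, Mul(Mul(-16, 1), -14)) = Add(-84, Mul(-16, -14)) = Add(-84, 224) = 140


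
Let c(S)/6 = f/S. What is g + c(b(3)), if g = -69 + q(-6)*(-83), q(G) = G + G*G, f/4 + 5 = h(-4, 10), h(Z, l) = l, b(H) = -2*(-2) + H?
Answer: -17793/7 ≈ -2541.9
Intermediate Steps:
b(H) = 4 + H
f = 20 (f = -20 + 4*10 = -20 + 40 = 20)
q(G) = G + G²
c(S) = 120/S (c(S) = 6*(20/S) = 120/S)
g = -2559 (g = -69 - 6*(1 - 6)*(-83) = -69 - 6*(-5)*(-83) = -69 + 30*(-83) = -69 - 2490 = -2559)
g + c(b(3)) = -2559 + 120/(4 + 3) = -2559 + 120/7 = -17793/7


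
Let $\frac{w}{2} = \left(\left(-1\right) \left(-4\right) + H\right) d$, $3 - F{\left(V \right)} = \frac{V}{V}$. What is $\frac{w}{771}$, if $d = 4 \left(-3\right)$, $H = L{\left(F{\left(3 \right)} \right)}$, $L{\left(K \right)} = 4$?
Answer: $- \frac{64}{257} \approx -0.24903$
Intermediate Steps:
$F{\left(V \right)} = 2$ ($F{\left(V \right)} = 3 - \frac{V}{V} = 3 - 1 = 2$)
$H = 4$
$d = -12$
$w = -192$ ($w = 2 \left(\left(-1\right) \left(-4\right) + 4\right) \left(-12\right) = 2 \left(4 + 4\right) \left(-12\right) = 2 \cdot 8 \left(-12\right) = 2 \left(-96\right) = -192$)
$\frac{w}{771} = - \frac{192}{771} = \left(-192\right) \frac{1}{771} = - \frac{64}{257}$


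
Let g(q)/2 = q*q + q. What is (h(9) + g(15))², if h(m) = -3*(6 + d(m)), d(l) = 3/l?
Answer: 212521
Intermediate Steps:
h(m) = -18 - 9/m (h(m) = -3*(6 + 3/m) = -18 - 9/m)
g(q) = 2*q + 2*q² (g(q) = 2*(q*q + q) = 2*(q² + q) = 2*(q + q²) = 2*q + 2*q²)
(h(9) + g(15))² = ((-18 - 9/9) + 2*15*(1 + 15))² = ((-18 - 9*⅑) + 2*15*16)² = ((-18 - 1) + 480)² = (-19 + 480)² = 461² = 212521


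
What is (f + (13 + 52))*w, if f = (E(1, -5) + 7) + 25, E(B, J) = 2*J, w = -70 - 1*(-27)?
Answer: -3741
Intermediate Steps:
w = -43 (w = -70 + 27 = -43)
f = 22 (f = (2*(-5) + 7) + 25 = (-10 + 7) + 25 = -3 + 25 = 22)
(f + (13 + 52))*w = (22 + (13 + 52))*(-43) = (22 + 65)*(-43) = 87*(-43) = -3741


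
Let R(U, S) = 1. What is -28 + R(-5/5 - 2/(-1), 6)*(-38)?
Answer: -66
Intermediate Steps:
-28 + R(-5/5 - 2/(-1), 6)*(-38) = -28 + 1*(-38) = -28 - 38 = -66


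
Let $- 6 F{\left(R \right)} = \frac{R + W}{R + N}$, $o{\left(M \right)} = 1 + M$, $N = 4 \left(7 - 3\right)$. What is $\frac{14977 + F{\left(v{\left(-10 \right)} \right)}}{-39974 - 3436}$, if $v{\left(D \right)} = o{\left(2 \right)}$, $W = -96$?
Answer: $- \frac{189719}{549860} \approx -0.34503$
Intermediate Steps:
$N = 16$ ($N = 4 \cdot 4 = 16$)
$v{\left(D \right)} = 3$ ($v{\left(D \right)} = 1 + 2 = 3$)
$F{\left(R \right)} = - \frac{-96 + R}{6 \left(16 + R\right)}$ ($F{\left(R \right)} = - \frac{\left(R - 96\right) \frac{1}{R + 16}}{6} = - \frac{\left(-96 + R\right) \frac{1}{16 + R}}{6} = - \frac{\frac{1}{16 + R} \left(-96 + R\right)}{6} = - \frac{-96 + R}{6 \left(16 + R\right)}$)
$\frac{14977 + F{\left(v{\left(-10 \right)} \right)}}{-39974 - 3436} = \frac{14977 + \frac{96 - 3}{6 \left(16 + 3\right)}}{-39974 - 3436} = \frac{14977 + \frac{96 - 3}{6 \cdot 19}}{-43410} = \left(14977 + \frac{1}{6} \cdot \frac{1}{19} \cdot 93\right) \left(- \frac{1}{43410}\right) = \left(14977 + \frac{31}{38}\right) \left(- \frac{1}{43410}\right) = \frac{569157}{38} \left(- \frac{1}{43410}\right) = - \frac{189719}{549860}$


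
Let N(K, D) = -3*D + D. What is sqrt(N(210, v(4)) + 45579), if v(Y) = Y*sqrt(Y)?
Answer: sqrt(45563) ≈ 213.45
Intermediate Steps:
v(Y) = Y**(3/2)
N(K, D) = -2*D
sqrt(N(210, v(4)) + 45579) = sqrt(-2*4**(3/2) + 45579) = sqrt(-2*8 + 45579) = sqrt(-16 + 45579) = sqrt(45563)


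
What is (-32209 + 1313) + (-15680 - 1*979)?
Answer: -47555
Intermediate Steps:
(-32209 + 1313) + (-15680 - 1*979) = -30896 + (-15680 - 979) = -30896 - 16659 = -47555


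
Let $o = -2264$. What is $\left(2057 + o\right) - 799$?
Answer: $-1006$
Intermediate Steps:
$\left(2057 + o\right) - 799 = \left(2057 - 2264\right) - 799 = -207 - 799 = -1006$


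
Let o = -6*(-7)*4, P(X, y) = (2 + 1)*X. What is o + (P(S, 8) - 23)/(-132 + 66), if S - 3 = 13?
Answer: 11063/66 ≈ 167.62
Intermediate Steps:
S = 16 (S = 3 + 13 = 16)
P(X, y) = 3*X
o = 168 (o = 42*4 = 168)
o + (P(S, 8) - 23)/(-132 + 66) = 168 + (3*16 - 23)/(-132 + 66) = 168 + (48 - 23)/(-66) = 168 + 25*(-1/66) = 168 - 25/66 = 11063/66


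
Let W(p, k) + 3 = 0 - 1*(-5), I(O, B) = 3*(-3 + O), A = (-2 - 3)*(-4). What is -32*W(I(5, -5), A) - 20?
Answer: -84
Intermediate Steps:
A = 20 (A = -5*(-4) = 20)
I(O, B) = -9 + 3*O
W(p, k) = 2 (W(p, k) = -3 + (0 - 1*(-5)) = -3 + (0 + 5) = -3 + 5 = 2)
-32*W(I(5, -5), A) - 20 = -32*2 - 20 = -64 - 20 = -84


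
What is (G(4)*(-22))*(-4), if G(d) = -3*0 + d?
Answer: 352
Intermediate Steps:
G(d) = d (G(d) = 0 + d = d)
(G(4)*(-22))*(-4) = (4*(-22))*(-4) = -88*(-4) = 352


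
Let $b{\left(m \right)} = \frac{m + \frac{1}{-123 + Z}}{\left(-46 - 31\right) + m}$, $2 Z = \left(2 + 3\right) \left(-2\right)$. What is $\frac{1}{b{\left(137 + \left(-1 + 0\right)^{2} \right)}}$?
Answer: $\frac{7808}{17663} \approx 0.44205$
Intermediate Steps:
$Z = -5$ ($Z = \frac{\left(2 + 3\right) \left(-2\right)}{2} = \frac{5 \left(-2\right)}{2} = \frac{1}{2} \left(-10\right) = -5$)
$b{\left(m \right)} = \frac{- \frac{1}{128} + m}{-77 + m}$ ($b{\left(m \right)} = \frac{m + \frac{1}{-123 - 5}}{\left(-46 - 31\right) + m} = \frac{m + \frac{1}{-128}}{-77 + m} = \frac{m - \frac{1}{128}}{-77 + m} = \frac{- \frac{1}{128} + m}{-77 + m}$)
$\frac{1}{b{\left(137 + \left(-1 + 0\right)^{2} \right)}} = \frac{1}{\frac{1}{-77 + \left(137 + \left(-1 + 0\right)^{2}\right)} \left(- \frac{1}{128} + \left(137 + \left(-1 + 0\right)^{2}\right)\right)} = \frac{1}{\frac{1}{-77 + \left(137 + \left(-1\right)^{2}\right)} \left(- \frac{1}{128} + \left(137 + \left(-1\right)^{2}\right)\right)} = \frac{1}{\frac{1}{-77 + \left(137 + 1\right)} \left(- \frac{1}{128} + \left(137 + 1\right)\right)} = \frac{1}{\frac{1}{-77 + 138} \left(- \frac{1}{128} + 138\right)} = \frac{1}{\frac{1}{61} \cdot \frac{17663}{128}} = \frac{1}{\frac{17663}{7808}} = \frac{7808}{17663}$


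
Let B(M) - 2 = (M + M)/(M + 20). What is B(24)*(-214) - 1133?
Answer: -19739/11 ≈ -1794.5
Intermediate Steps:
B(M) = 2 + 2*M/(20 + M) (B(M) = 2 + (M + M)/(M + 20) = 2 + (2*M)/(20 + M) = 2 + 2*M/(20 + M))
B(24)*(-214) - 1133 = (4*(10 + 24)/(20 + 24))*(-214) - 1133 = (4*34/44)*(-214) - 1133 = (4*(1/44)*34)*(-214) - 1133 = (34/11)*(-214) - 1133 = -7276/11 - 1133 = -19739/11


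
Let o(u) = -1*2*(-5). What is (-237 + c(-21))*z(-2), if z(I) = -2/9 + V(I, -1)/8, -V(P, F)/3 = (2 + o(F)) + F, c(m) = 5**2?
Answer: 16589/18 ≈ 921.61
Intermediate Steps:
o(u) = 10 (o(u) = -2*(-5) = 10)
c(m) = 25
V(P, F) = -36 - 3*F (V(P, F) = -3*((2 + 10) + F) = -3*(12 + F) = -36 - 3*F)
z(I) = -313/72 (z(I) = -2/9 + (-36 - 3*(-1))/8 = -2*1/9 + (-36 + 3)*(1/8) = -2/9 - 33*1/8 = -2/9 - 33/8 = -313/72)
(-237 + c(-21))*z(-2) = (-237 + 25)*(-313/72) = -212*(-313/72) = 16589/18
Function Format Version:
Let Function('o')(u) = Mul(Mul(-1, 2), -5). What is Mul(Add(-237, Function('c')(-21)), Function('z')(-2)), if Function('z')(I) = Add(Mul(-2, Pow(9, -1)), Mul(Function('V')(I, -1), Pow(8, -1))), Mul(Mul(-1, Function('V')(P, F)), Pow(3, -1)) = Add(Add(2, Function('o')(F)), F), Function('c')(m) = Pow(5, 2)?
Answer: Rational(16589, 18) ≈ 921.61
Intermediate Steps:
Function('o')(u) = 10 (Function('o')(u) = Mul(-2, -5) = 10)
Function('c')(m) = 25
Function('V')(P, F) = Add(-36, Mul(-3, F)) (Function('V')(P, F) = Mul(-3, Add(Add(2, 10), F)) = Mul(-3, Add(12, F)) = Add(-36, Mul(-3, F)))
Function('z')(I) = Rational(-313, 72) (Function('z')(I) = Add(Mul(-2, Pow(9, -1)), Mul(Add(-36, Mul(-3, -1)), Pow(8, -1))) = Add(Mul(-2, Rational(1, 9)), Mul(Add(-36, 3), Rational(1, 8))) = Add(Rational(-2, 9), Mul(-33, Rational(1, 8))) = Add(Rational(-2, 9), Rational(-33, 8)) = Rational(-313, 72))
Mul(Add(-237, Function('c')(-21)), Function('z')(-2)) = Mul(Add(-237, 25), Rational(-313, 72)) = Mul(-212, Rational(-313, 72)) = Rational(16589, 18)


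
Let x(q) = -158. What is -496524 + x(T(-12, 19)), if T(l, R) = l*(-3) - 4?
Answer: -496682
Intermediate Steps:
T(l, R) = -4 - 3*l (T(l, R) = -3*l - 4 = -4 - 3*l)
-496524 + x(T(-12, 19)) = -496524 - 158 = -496682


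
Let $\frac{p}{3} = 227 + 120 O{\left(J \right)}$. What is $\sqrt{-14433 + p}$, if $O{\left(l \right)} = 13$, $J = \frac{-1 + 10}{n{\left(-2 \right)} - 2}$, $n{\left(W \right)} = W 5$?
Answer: $36 i \sqrt{7} \approx 95.247 i$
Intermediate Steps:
$n{\left(W \right)} = 5 W$
$J = - \frac{3}{4}$ ($J = \frac{-1 + 10}{5 \left(-2\right) - 2} = \frac{9}{-10 - 2} = \frac{9}{-12} = 9 \left(- \frac{1}{12}\right) = - \frac{3}{4} \approx -0.75$)
$p = 5361$ ($p = 3 \left(227 + 120 \cdot 13\right) = 3 \left(227 + 1560\right) = 3 \cdot 1787 = 5361$)
$\sqrt{-14433 + p} = \sqrt{-14433 + 5361} = \sqrt{-9072} = 36 i \sqrt{7}$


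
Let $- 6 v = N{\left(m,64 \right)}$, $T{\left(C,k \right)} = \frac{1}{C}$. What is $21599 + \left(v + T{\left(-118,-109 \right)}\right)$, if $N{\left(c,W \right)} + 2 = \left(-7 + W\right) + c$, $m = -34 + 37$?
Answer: $\frac{7642621}{354} \approx 21589.0$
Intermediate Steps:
$m = 3$
$N{\left(c,W \right)} = -9 + W + c$ ($N{\left(c,W \right)} = -2 + \left(\left(-7 + W\right) + c\right) = -2 + \left(-7 + W + c\right) = -9 + W + c$)
$v = - \frac{29}{3}$ ($v = - \frac{-9 + 64 + 3}{6} = \left(- \frac{1}{6}\right) 58 = - \frac{29}{3} \approx -9.6667$)
$21599 + \left(v + T{\left(-118,-109 \right)}\right) = 21599 - \left(\frac{29}{3} - \frac{1}{-118}\right) = 21599 - \frac{3425}{354} = \frac{7642621}{354}$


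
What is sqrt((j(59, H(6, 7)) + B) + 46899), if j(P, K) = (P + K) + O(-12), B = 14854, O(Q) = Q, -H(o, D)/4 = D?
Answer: 2*sqrt(15443) ≈ 248.54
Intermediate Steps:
H(o, D) = -4*D
j(P, K) = -12 + K + P (j(P, K) = (P + K) - 12 = (K + P) - 12 = -12 + K + P)
sqrt((j(59, H(6, 7)) + B) + 46899) = sqrt(((-12 - 4*7 + 59) + 14854) + 46899) = sqrt(((-12 - 28 + 59) + 14854) + 46899) = sqrt((19 + 14854) + 46899) = sqrt(14873 + 46899) = sqrt(61772) = 2*sqrt(15443)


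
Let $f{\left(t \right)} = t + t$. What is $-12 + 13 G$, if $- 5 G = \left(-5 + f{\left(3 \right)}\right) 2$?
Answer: $- \frac{86}{5} \approx -17.2$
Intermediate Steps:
$f{\left(t \right)} = 2 t$
$G = - \frac{2}{5}$ ($G = - \frac{\left(-5 + 2 \cdot 3\right) 2}{5} = - \frac{\left(-5 + 6\right) 2}{5} = - \frac{1 \cdot 2}{5} = \left(- \frac{1}{5}\right) 2 = - \frac{2}{5} \approx -0.4$)
$-12 + 13 G = -12 + 13 \left(- \frac{2}{5}\right) = -12 - \frac{26}{5} = - \frac{86}{5}$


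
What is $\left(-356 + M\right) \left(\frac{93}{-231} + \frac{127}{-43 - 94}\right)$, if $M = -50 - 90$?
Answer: $\frac{6956896}{10549} \approx 659.48$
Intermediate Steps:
$M = -140$
$\left(-356 + M\right) \left(\frac{93}{-231} + \frac{127}{-43 - 94}\right) = \left(-356 - 140\right) \left(\frac{93}{-231} + \frac{127}{-43 - 94}\right) = - 496 \left(93 \left(- \frac{1}{231}\right) + \frac{127}{-137}\right) = - 496 \left(- \frac{31}{77} + 127 \left(- \frac{1}{137}\right)\right) = - 496 \left(- \frac{31}{77} - \frac{127}{137}\right) = \left(-496\right) \left(- \frac{14026}{10549}\right) = \frac{6956896}{10549}$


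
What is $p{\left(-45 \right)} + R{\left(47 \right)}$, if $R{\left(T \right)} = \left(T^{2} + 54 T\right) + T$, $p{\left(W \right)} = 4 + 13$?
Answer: $4811$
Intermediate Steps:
$p{\left(W \right)} = 17$
$R{\left(T \right)} = T^{2} + 55 T$
$p{\left(-45 \right)} + R{\left(47 \right)} = 17 + 47 \left(55 + 47\right) = 17 + 47 \cdot 102 = 17 + 4794 = 4811$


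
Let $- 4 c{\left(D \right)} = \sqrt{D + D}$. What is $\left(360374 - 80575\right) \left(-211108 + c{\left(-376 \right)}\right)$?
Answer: $-59067807292 - 279799 i \sqrt{47} \approx -5.9068 \cdot 10^{10} - 1.9182 \cdot 10^{6} i$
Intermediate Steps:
$c{\left(D \right)} = - \frac{\sqrt{2} \sqrt{D}}{4}$ ($c{\left(D \right)} = - \frac{\sqrt{D + D}}{4} = - \frac{\sqrt{2 D}}{4} = - \frac{\sqrt{2} \sqrt{D}}{4}$)
$\left(360374 - 80575\right) \left(-211108 + c{\left(-376 \right)}\right) = \left(360374 - 80575\right) \left(-211108 - \frac{\sqrt{2} \sqrt{-376}}{4}\right) = 279799 \left(-211108 - \frac{\sqrt{2} \cdot 2 i \sqrt{94}}{4}\right) = 279799 \left(-211108 - i \sqrt{47}\right) = -59067807292 - 279799 i \sqrt{47}$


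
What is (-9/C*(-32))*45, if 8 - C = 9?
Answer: -12960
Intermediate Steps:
C = -1 (C = 8 - 1*9 = 8 - 9 = -1)
(-9/C*(-32))*45 = (-9/(-1)*(-32))*45 = (-9*(-1)*(-32))*45 = (9*(-32))*45 = -288*45 = -12960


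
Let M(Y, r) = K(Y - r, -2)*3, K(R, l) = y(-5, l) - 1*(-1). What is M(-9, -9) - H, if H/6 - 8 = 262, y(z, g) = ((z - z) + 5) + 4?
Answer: -1590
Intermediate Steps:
y(z, g) = 9 (y(z, g) = (0 + 5) + 4 = 5 + 4 = 9)
H = 1620 (H = 48 + 6*262 = 48 + 1572 = 1620)
K(R, l) = 10 (K(R, l) = 9 - 1*(-1) = 9 + 1 = 10)
M(Y, r) = 30 (M(Y, r) = 10*3 = 30)
M(-9, -9) - H = 30 - 1*1620 = 30 - 1620 = -1590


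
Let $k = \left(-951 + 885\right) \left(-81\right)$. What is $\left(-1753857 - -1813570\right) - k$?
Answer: $54367$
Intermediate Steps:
$k = 5346$ ($k = \left(-66\right) \left(-81\right) = 5346$)
$\left(-1753857 - -1813570\right) - k = \left(-1753857 - -1813570\right) - 5346 = \left(-1753857 + 1813570\right) - 5346 = 59713 - 5346 = 54367$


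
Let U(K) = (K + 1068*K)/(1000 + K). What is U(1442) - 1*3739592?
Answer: -4565271083/1221 ≈ -3.7390e+6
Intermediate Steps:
U(K) = 1069*K/(1000 + K) (U(K) = (1069*K)/(1000 + K) = 1069*K/(1000 + K))
U(1442) - 1*3739592 = 1069*1442/(1000 + 1442) - 1*3739592 = 1069*1442/2442 - 3739592 = 1069*1442*(1/2442) - 3739592 = 770749/1221 - 3739592 = -4565271083/1221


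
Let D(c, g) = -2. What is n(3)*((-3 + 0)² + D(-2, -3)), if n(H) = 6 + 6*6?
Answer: 294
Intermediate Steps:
n(H) = 42 (n(H) = 6 + 36 = 42)
n(3)*((-3 + 0)² + D(-2, -3)) = 42*((-3 + 0)² - 2) = 42*((-3)² - 2) = 42*(9 - 2) = 42*7 = 294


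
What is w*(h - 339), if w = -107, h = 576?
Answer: -25359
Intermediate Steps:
w*(h - 339) = -107*(576 - 339) = -107*237 = -25359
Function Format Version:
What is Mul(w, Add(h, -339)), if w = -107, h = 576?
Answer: -25359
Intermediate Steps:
Mul(w, Add(h, -339)) = Mul(-107, Add(576, -339)) = Mul(-107, 237) = -25359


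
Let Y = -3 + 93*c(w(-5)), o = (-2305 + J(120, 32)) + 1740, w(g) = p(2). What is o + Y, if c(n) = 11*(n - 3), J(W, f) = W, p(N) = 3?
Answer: -448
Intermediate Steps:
w(g) = 3
c(n) = -33 + 11*n (c(n) = 11*(-3 + n) = -33 + 11*n)
o = -445 (o = (-2305 + 120) + 1740 = -2185 + 1740 = -445)
Y = -3 (Y = -3 + 93*(-33 + 11*3) = -3 + 93*(-33 + 33) = -3 + 93*0 = -3 + 0 = -3)
o + Y = -445 - 3 = -448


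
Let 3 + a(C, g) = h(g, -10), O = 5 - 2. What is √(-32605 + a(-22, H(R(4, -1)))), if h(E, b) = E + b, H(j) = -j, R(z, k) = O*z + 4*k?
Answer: I*√32626 ≈ 180.63*I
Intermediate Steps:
O = 3
R(z, k) = 3*z + 4*k
a(C, g) = -13 + g (a(C, g) = -3 + (g - 10) = -3 + (-10 + g) = -13 + g)
√(-32605 + a(-22, H(R(4, -1)))) = √(-32605 + (-13 - (3*4 + 4*(-1)))) = √(-32605 + (-13 - (12 - 4))) = √(-32605 + (-13 - 1*8)) = √(-32605 + (-13 - 8)) = √(-32605 - 21) = √(-32626) = I*√32626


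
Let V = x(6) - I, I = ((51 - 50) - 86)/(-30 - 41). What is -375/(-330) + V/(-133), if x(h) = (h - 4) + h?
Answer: 32207/29678 ≈ 1.0852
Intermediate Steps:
I = 85/71 (I = (1 - 86)/(-71) = -85*(-1/71) = 85/71 ≈ 1.1972)
x(h) = -4 + 2*h (x(h) = (-4 + h) + h = -4 + 2*h)
V = 483/71 (V = (-4 + 2*6) - 1*85/71 = (-4 + 12) - 85/71 = 8 - 85/71 = 483/71 ≈ 6.8028)
-375/(-330) + V/(-133) = -375/(-330) + (483/71)/(-133) = -375*(-1/330) + (483/71)*(-1/133) = 25/22 - 69/1349 = 32207/29678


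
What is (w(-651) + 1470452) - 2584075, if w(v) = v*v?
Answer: -689822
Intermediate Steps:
w(v) = v**2
(w(-651) + 1470452) - 2584075 = ((-651)**2 + 1470452) - 2584075 = (423801 + 1470452) - 2584075 = 1894253 - 2584075 = -689822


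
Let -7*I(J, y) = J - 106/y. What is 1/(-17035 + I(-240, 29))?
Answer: -203/3451039 ≈ -5.8823e-5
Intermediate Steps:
I(J, y) = -J/7 + 106/(7*y) (I(J, y) = -(J - 106/y)/7 = -J/7 + 106/(7*y))
1/(-17035 + I(-240, 29)) = 1/(-17035 + (⅐)*(106 - 1*(-240)*29)/29) = 1/(-17035 + (⅐)*(1/29)*(106 + 6960)) = 1/(-17035 + (⅐)*(1/29)*7066) = 1/(-17035 + 7066/203) = 1/(-3451039/203) = -203/3451039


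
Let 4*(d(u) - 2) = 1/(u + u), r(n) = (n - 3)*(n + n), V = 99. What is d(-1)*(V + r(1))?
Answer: 1425/8 ≈ 178.13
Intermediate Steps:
r(n) = 2*n*(-3 + n) (r(n) = (-3 + n)*(2*n) = 2*n*(-3 + n))
d(u) = 2 + 1/(8*u) (d(u) = 2 + 1/(4*(u + u)) = 2 + 1/(4*((2*u))) = 2 + (1/(2*u))/4 = 2 + 1/(8*u))
d(-1)*(V + r(1)) = (2 + (1/8)/(-1))*(99 + 2*1*(-3 + 1)) = (2 + (1/8)*(-1))*(99 + 2*1*(-2)) = (2 - 1/8)*(99 - 4) = (15/8)*95 = 1425/8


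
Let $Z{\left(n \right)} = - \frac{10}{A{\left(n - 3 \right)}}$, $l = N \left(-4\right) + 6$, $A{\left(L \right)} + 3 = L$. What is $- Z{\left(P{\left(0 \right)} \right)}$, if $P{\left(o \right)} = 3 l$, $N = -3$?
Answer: $\frac{5}{24} \approx 0.20833$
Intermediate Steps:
$A{\left(L \right)} = -3 + L$
$l = 18$ ($l = \left(-3\right) \left(-4\right) + 6 = 12 + 6 = 18$)
$P{\left(o \right)} = 54$ ($P{\left(o \right)} = 3 \cdot 18 = 54$)
$Z{\left(n \right)} = - \frac{10}{-6 + n}$ ($Z{\left(n \right)} = - \frac{10}{-3 + \left(n - 3\right)} = - \frac{10}{-3 + \left(-3 + n\right)} = - \frac{10}{-6 + n}$)
$- Z{\left(P{\left(0 \right)} \right)} = - \frac{-10}{-6 + 54} = - \frac{-10}{48} = \left(-1\right) \left(- \frac{5}{24}\right) = \frac{5}{24}$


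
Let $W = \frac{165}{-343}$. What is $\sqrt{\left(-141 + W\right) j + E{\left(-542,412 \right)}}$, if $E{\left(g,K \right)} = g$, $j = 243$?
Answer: $\frac{i \sqrt{83847470}}{49} \approx 186.87 i$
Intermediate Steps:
$W = - \frac{165}{343}$ ($W = 165 \left(- \frac{1}{343}\right) = - \frac{165}{343} \approx -0.48105$)
$\sqrt{\left(-141 + W\right) j + E{\left(-542,412 \right)}} = \sqrt{\left(-141 - \frac{165}{343}\right) 243 - 542} = \sqrt{\left(- \frac{48528}{343}\right) 243 - 542} = \sqrt{- \frac{11792304}{343} - 542} = \sqrt{- \frac{11978210}{343}} = \frac{i \sqrt{83847470}}{49}$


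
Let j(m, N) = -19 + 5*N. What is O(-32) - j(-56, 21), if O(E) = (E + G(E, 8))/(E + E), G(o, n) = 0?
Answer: -171/2 ≈ -85.500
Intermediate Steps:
O(E) = ½ (O(E) = (E + 0)/(E + E) = E/((2*E)) = E*(1/(2*E)) = ½)
O(-32) - j(-56, 21) = ½ - (-19 + 5*21) = ½ - (-19 + 105) = ½ - 1*86 = ½ - 86 = -171/2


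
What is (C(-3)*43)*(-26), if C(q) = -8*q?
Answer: -26832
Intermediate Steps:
(C(-3)*43)*(-26) = (-8*(-3)*43)*(-26) = (24*43)*(-26) = 1032*(-26) = -26832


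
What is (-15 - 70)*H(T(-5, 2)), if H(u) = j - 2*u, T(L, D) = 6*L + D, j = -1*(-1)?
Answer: -4845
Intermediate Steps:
j = 1
T(L, D) = D + 6*L
H(u) = 1 - 2*u
(-15 - 70)*H(T(-5, 2)) = (-15 - 70)*(1 - 2*(2 + 6*(-5))) = -85*(1 - 2*(2 - 30)) = -85*(1 - 2*(-28)) = -85*(1 + 56) = -85*57 = -4845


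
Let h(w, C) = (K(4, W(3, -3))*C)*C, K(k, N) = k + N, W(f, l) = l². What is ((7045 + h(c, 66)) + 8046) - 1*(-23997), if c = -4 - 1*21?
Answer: 95716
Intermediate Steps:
K(k, N) = N + k
c = -25 (c = -4 - 21 = -25)
h(w, C) = 13*C² (h(w, C) = (((-3)² + 4)*C)*C = ((9 + 4)*C)*C = (13*C)*C = 13*C²)
((7045 + h(c, 66)) + 8046) - 1*(-23997) = ((7045 + 13*66²) + 8046) - 1*(-23997) = ((7045 + 13*4356) + 8046) + 23997 = ((7045 + 56628) + 8046) + 23997 = (63673 + 8046) + 23997 = 71719 + 23997 = 95716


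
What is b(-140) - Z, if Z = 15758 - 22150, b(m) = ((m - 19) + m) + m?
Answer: 5953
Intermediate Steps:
b(m) = -19 + 3*m (b(m) = ((-19 + m) + m) + m = (-19 + 2*m) + m = -19 + 3*m)
Z = -6392
b(-140) - Z = (-19 + 3*(-140)) - 1*(-6392) = (-19 - 420) + 6392 = -439 + 6392 = 5953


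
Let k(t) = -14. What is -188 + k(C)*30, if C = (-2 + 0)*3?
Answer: -608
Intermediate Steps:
C = -6 (C = -2*3 = -6)
-188 + k(C)*30 = -188 - 14*30 = -188 - 420 = -608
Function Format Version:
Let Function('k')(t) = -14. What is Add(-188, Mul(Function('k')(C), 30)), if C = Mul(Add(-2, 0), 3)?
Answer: -608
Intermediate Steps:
C = -6 (C = Mul(-2, 3) = -6)
Add(-188, Mul(Function('k')(C), 30)) = Add(-188, Mul(-14, 30)) = Add(-188, -420) = -608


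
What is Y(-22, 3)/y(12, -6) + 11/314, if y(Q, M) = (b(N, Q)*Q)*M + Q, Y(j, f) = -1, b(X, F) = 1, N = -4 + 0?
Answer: 487/9420 ≈ 0.051699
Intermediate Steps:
N = -4
y(Q, M) = Q + M*Q (y(Q, M) = (1*Q)*M + Q = Q*M + Q = M*Q + Q = Q + M*Q)
Y(-22, 3)/y(12, -6) + 11/314 = -1/(12*(1 - 6)) + 11/314 = -1/(12*(-5)) + 11*(1/314) = -1/(-60) + 11/314 = -1*(-1/60) + 11/314 = 1/60 + 11/314 = 487/9420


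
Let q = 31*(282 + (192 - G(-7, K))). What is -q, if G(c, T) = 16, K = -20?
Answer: -14198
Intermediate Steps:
q = 14198 (q = 31*(282 + (192 - 1*16)) = 31*(282 + (192 - 16)) = 31*(282 + 176) = 31*458 = 14198)
-q = -1*14198 = -14198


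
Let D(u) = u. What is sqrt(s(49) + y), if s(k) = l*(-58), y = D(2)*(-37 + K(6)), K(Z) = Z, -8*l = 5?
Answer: I*sqrt(103)/2 ≈ 5.0744*I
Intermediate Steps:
l = -5/8 (l = -1/8*5 = -5/8 ≈ -0.62500)
y = -62 (y = 2*(-37 + 6) = 2*(-31) = -62)
s(k) = 145/4 (s(k) = -5/8*(-58) = 145/4)
sqrt(s(49) + y) = sqrt(145/4 - 62) = sqrt(-103/4) = I*sqrt(103)/2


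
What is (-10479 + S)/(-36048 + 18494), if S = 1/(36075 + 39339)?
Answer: 790263305/1323817356 ≈ 0.59696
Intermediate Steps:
S = 1/75414 ≈ 1.3260e-5
(-10479 + S)/(-36048 + 18494) = (-10479 + 1/75414)/(-36048 + 18494) = -790263305/75414/(-17554) = -790263305/75414*(-1/17554) = 790263305/1323817356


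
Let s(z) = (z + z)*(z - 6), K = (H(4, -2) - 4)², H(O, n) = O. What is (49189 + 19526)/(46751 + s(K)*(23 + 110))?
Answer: 68715/46751 ≈ 1.4698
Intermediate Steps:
K = 0 (K = (4 - 4)² = 0² = 0)
s(z) = 2*z*(-6 + z) (s(z) = (2*z)*(-6 + z) = 2*z*(-6 + z))
(49189 + 19526)/(46751 + s(K)*(23 + 110)) = (49189 + 19526)/(46751 + (2*0*(-6 + 0))*(23 + 110)) = 68715/(46751 + (2*0*(-6))*133) = 68715/(46751 + 0*133) = 68715/(46751 + 0) = 68715/46751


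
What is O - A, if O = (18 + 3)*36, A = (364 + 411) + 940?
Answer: -959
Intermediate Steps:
A = 1715 (A = 775 + 940 = 1715)
O = 756 (O = 21*36 = 756)
O - A = 756 - 1*1715 = 756 - 1715 = -959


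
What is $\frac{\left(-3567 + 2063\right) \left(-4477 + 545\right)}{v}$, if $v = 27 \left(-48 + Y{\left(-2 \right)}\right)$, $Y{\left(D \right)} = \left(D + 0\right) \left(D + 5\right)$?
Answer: $- \frac{2956864}{729} \approx -4056.1$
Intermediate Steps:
$Y{\left(D \right)} = D \left(5 + D\right)$
$v = -1458$ ($v = 27 \left(-48 - 2 \left(5 - 2\right)\right) = 27 \left(-48 - 6\right) = 27 \left(-54\right) = -1458$)
$\frac{\left(-3567 + 2063\right) \left(-4477 + 545\right)}{v} = \frac{\left(-3567 + 2063\right) \left(-4477 + 545\right)}{-1458} = \left(-1504\right) \left(-3932\right) \left(- \frac{1}{1458}\right) = 5913728 \left(- \frac{1}{1458}\right) = - \frac{2956864}{729}$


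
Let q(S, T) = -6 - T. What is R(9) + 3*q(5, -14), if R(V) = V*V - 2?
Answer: 103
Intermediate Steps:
R(V) = -2 + V² (R(V) = V² - 2 = -2 + V²)
R(9) + 3*q(5, -14) = (-2 + 9²) + 3*(-6 - 1*(-14)) = (-2 + 81) + 3*(-6 + 14) = 79 + 3*8 = 79 + 24 = 103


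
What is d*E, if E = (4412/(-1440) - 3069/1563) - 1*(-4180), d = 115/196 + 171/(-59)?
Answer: -20931919575467/2168943840 ≈ -9650.8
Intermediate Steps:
d = -26731/11564 (d = 115*(1/196) + 171*(-1/59) = 115/196 - 171/59 = -26731/11564 ≈ -2.3116)
E = 783057857/187560 (E = (4412*(-1/1440) - 3069*1/1563) + 4180 = (-1103/360 - 1023/521) + 4180 = -942943/187560 + 4180 = 783057857/187560 ≈ 4175.0)
d*E = -26731/11564*783057857/187560 = -20931919575467/2168943840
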